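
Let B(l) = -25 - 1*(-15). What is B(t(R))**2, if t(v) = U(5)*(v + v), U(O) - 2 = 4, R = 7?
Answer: 100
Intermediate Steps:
U(O) = 6 (U(O) = 2 + 4 = 6)
t(v) = 12*v (t(v) = 6*(v + v) = 6*(2*v) = 12*v)
B(l) = -10 (B(l) = -25 + 15 = -10)
B(t(R))**2 = (-10)**2 = 100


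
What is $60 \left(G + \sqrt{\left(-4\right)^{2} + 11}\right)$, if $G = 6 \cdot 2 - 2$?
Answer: $600 + 180 \sqrt{3} \approx 911.77$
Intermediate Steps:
$G = 10$ ($G = 12 - 2 = 10$)
$60 \left(G + \sqrt{\left(-4\right)^{2} + 11}\right) = 60 \left(10 + \sqrt{\left(-4\right)^{2} + 11}\right) = 60 \left(10 + \sqrt{16 + 11}\right) = 60 \left(10 + \sqrt{27}\right) = 60 \left(10 + 3 \sqrt{3}\right) = 600 + 180 \sqrt{3}$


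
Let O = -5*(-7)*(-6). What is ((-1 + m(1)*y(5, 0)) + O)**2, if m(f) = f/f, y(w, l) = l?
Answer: 44521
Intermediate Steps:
m(f) = 1
O = -210 (O = 35*(-6) = -210)
((-1 + m(1)*y(5, 0)) + O)**2 = ((-1 + 1*0) - 210)**2 = ((-1 + 0) - 210)**2 = (-1 - 210)**2 = (-211)**2 = 44521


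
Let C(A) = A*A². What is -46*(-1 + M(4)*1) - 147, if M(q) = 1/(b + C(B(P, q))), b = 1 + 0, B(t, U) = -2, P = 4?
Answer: -661/7 ≈ -94.429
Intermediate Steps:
C(A) = A³
b = 1
M(q) = -⅐ (M(q) = 1/(1 + (-2)³) = 1/(1 - 8) = 1/(-7) = -⅐)
-46*(-1 + M(4)*1) - 147 = -46*(-1 - ⅐*1) - 147 = -46*(-1 - ⅐) - 147 = -46*(-8/7) - 147 = 368/7 - 147 = -661/7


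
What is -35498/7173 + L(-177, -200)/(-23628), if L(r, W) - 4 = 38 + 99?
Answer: -279919379/56494548 ≈ -4.9548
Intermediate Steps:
L(r, W) = 141 (L(r, W) = 4 + (38 + 99) = 4 + 137 = 141)
-35498/7173 + L(-177, -200)/(-23628) = -35498/7173 + 141/(-23628) = -35498*1/7173 + 141*(-1/23628) = -35498/7173 - 47/7876 = -279919379/56494548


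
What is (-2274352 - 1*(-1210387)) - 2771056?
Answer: -3835021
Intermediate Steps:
(-2274352 - 1*(-1210387)) - 2771056 = (-2274352 + 1210387) - 2771056 = -1063965 - 2771056 = -3835021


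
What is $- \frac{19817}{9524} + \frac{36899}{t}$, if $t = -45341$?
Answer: $- \frac{1249948673}{431827684} \approx -2.8946$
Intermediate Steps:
$- \frac{19817}{9524} + \frac{36899}{t} = - \frac{19817}{9524} + \frac{36899}{-45341} = \left(-19817\right) \frac{1}{9524} + 36899 \left(- \frac{1}{45341}\right) = - \frac{19817}{9524} - \frac{36899}{45341} = - \frac{1249948673}{431827684}$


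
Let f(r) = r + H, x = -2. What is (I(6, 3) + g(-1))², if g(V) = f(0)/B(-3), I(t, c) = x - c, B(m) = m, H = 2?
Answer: 289/9 ≈ 32.111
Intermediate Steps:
f(r) = 2 + r (f(r) = r + 2 = 2 + r)
I(t, c) = -2 - c
g(V) = -⅔ (g(V) = (2 + 0)/(-3) = 2*(-⅓) = -⅔)
(I(6, 3) + g(-1))² = ((-2 - 1*3) - ⅔)² = ((-2 - 3) - ⅔)² = (-5 - ⅔)² = (-17/3)² = 289/9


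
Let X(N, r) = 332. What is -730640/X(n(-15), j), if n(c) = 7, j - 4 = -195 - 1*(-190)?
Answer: -182660/83 ≈ -2200.7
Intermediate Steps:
j = -1 (j = 4 + (-195 - 1*(-190)) = 4 + (-195 + 190) = 4 - 5 = -1)
-730640/X(n(-15), j) = -730640/332 = -730640*1/332 = -182660/83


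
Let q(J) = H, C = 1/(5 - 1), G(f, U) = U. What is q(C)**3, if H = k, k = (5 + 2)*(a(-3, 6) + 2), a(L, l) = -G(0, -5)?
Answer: 117649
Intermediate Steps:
a(L, l) = 5 (a(L, l) = -1*(-5) = 5)
C = 1/4 ≈ 0.25000
k = 49 (k = (5 + 2)*(5 + 2) = 7*7 = 49)
H = 49
q(J) = 49
q(C)**3 = 49**3 = 117649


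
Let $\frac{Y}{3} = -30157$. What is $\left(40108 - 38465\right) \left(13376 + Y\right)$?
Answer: $-126667085$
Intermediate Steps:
$Y = -90471$ ($Y = 3 \left(-30157\right) = -90471$)
$\left(40108 - 38465\right) \left(13376 + Y\right) = \left(40108 - 38465\right) \left(13376 - 90471\right) = 1643 \left(-77095\right) = -126667085$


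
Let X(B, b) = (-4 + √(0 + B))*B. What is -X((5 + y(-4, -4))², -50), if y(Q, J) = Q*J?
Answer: -7497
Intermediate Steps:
y(Q, J) = J*Q
X(B, b) = B*(-4 + √B) (X(B, b) = (-4 + √B)*B = B*(-4 + √B))
-X((5 + y(-4, -4))², -50) = -(((5 - 4*(-4))²)^(3/2) - 4*(5 - 4*(-4))²) = -(((5 + 16)²)^(3/2) - 4*(5 + 16)²) = -((21²)^(3/2) - 4*21²) = -(441^(3/2) - 4*441) = -(9261 - 1764) = -1*7497 = -7497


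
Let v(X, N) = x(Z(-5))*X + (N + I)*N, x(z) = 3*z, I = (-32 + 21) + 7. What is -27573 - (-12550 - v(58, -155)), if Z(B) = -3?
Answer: 9100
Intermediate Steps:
I = -4 (I = -11 + 7 = -4)
v(X, N) = -9*X + N*(-4 + N) (v(X, N) = (3*(-3))*X + (N - 4)*N = -9*X + (-4 + N)*N = -9*X + N*(-4 + N))
-27573 - (-12550 - v(58, -155)) = -27573 - (-12550 - ((-155)² - 9*58 - 4*(-155))) = -27573 - (-12550 - (24025 - 522 + 620)) = -27573 - (-12550 - 1*24123) = -27573 - (-12550 - 24123) = -27573 - 1*(-36673) = -27573 + 36673 = 9100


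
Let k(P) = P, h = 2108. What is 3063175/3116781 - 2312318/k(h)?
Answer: -3600265817729/3285087174 ≈ -1095.9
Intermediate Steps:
3063175/3116781 - 2312318/k(h) = 3063175/3116781 - 2312318/2108 = 3063175*(1/3116781) - 2312318*1/2108 = 3063175/3116781 - 1156159/1054 = -3600265817729/3285087174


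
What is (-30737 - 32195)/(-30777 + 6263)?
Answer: 31466/12257 ≈ 2.5672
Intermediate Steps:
(-30737 - 32195)/(-30777 + 6263) = -62932/(-24514) = -62932*(-1/24514) = 31466/12257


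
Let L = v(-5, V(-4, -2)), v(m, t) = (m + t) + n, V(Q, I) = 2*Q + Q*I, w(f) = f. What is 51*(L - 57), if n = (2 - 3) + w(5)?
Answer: -2958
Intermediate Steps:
n = 4 (n = (2 - 3) + 5 = -1 + 5 = 4)
V(Q, I) = 2*Q + I*Q
v(m, t) = 4 + m + t (v(m, t) = (m + t) + 4 = 4 + m + t)
L = -1 (L = 4 - 5 - 4*(2 - 2) = 4 - 5 - 4*0 = 4 - 5 + 0 = -1)
51*(L - 57) = 51*(-1 - 57) = 51*(-58) = -2958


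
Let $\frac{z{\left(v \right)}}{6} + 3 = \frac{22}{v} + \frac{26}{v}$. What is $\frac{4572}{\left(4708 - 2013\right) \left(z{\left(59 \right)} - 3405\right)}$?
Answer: $- \frac{89916}{181165985} \approx -0.00049632$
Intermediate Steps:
$z{\left(v \right)} = -18 + \frac{288}{v}$ ($z{\left(v \right)} = -18 + 6 \left(\frac{22}{v} + \frac{26}{v}\right) = -18 + 6 \frac{48}{v} = -18 + \frac{288}{v}$)
$\frac{4572}{\left(4708 - 2013\right) \left(z{\left(59 \right)} - 3405\right)} = \frac{4572}{\left(4708 - 2013\right) \left(\left(-18 + \frac{288}{59}\right) - 3405\right)} = \frac{4572}{2695 \left(\left(-18 + 288 \cdot \frac{1}{59}\right) - 3405\right)} = \frac{4572}{2695 \left(\left(-18 + \frac{288}{59}\right) - 3405\right)} = \frac{4572}{2695 \left(- \frac{774}{59} - 3405\right)} = \frac{4572}{2695 \left(- \frac{201669}{59}\right)} = \frac{4572}{- \frac{543497955}{59}} = 4572 \left(- \frac{59}{543497955}\right) = - \frac{89916}{181165985}$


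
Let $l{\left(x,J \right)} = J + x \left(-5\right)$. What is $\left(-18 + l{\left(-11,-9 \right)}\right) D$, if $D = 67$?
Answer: $1876$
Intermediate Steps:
$l{\left(x,J \right)} = J - 5 x$
$\left(-18 + l{\left(-11,-9 \right)}\right) D = \left(-18 - -46\right) 67 = \left(-18 + \left(-9 + 55\right)\right) 67 = \left(-18 + 46\right) 67 = 28 \cdot 67 = 1876$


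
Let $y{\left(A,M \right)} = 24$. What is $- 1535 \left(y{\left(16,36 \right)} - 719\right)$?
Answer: $1066825$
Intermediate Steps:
$- 1535 \left(y{\left(16,36 \right)} - 719\right) = - 1535 \left(24 - 719\right) = \left(-1535\right) \left(-695\right) = 1066825$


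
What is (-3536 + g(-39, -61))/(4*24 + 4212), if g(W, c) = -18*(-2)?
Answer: -875/1077 ≈ -0.81244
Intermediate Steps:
g(W, c) = 36
(-3536 + g(-39, -61))/(4*24 + 4212) = (-3536 + 36)/(4*24 + 4212) = -3500/(96 + 4212) = -3500/4308 = -3500*1/4308 = -875/1077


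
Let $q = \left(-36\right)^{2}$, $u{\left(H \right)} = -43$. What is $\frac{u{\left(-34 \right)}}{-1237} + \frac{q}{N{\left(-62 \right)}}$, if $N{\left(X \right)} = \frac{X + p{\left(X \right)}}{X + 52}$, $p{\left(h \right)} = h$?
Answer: $\frac{4009213}{38347} \approx 104.55$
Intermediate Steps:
$q = 1296$
$N{\left(X \right)} = \frac{2 X}{52 + X}$ ($N{\left(X \right)} = \frac{X + X}{X + 52} = \frac{2 X}{52 + X}$)
$\frac{u{\left(-34 \right)}}{-1237} + \frac{q}{N{\left(-62 \right)}} = - \frac{43}{-1237} + \frac{1296}{2 \left(-62\right) \frac{1}{52 - 62}} = \left(-43\right) \left(- \frac{1}{1237}\right) + \frac{1296}{2 \left(-62\right) \frac{1}{-10}} = \frac{43}{1237} + \frac{1296}{2 \left(-62\right) \left(- \frac{1}{10}\right)} = \frac{43}{1237} + \frac{1296}{\frac{62}{5}} = \frac{43}{1237} + 1296 \cdot \frac{5}{62} = \frac{43}{1237} + \frac{3240}{31} = \frac{4009213}{38347}$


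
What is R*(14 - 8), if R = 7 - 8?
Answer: -6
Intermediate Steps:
R = -1
R*(14 - 8) = -(14 - 8) = -1*6 = -6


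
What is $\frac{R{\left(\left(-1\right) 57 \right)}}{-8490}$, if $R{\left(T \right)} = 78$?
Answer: $- \frac{13}{1415} \approx -0.0091873$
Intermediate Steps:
$\frac{R{\left(\left(-1\right) 57 \right)}}{-8490} = \frac{78}{-8490} = 78 \left(- \frac{1}{8490}\right) = - \frac{13}{1415}$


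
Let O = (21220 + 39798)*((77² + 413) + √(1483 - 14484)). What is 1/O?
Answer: 3171/1227498038185 - I*√13001/2454996076370 ≈ 2.5833e-9 - 4.6445e-11*I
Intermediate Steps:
O = 386976156 + 61018*I*√13001 (O = 61018*((5929 + 413) + √(-13001)) = 61018*(6342 + I*√13001) = 386976156 + 61018*I*√13001 ≈ 3.8698e+8 + 6.9574e+6*I)
1/O = 1/(386976156 + 61018*I*√13001)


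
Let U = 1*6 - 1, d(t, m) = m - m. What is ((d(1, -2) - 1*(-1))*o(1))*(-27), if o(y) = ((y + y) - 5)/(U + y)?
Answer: 27/2 ≈ 13.500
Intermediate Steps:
d(t, m) = 0
U = 5 (U = 6 - 1 = 5)
o(y) = (-5 + 2*y)/(5 + y) (o(y) = ((y + y) - 5)/(5 + y) = (2*y - 5)/(5 + y) = (-5 + 2*y)/(5 + y))
((d(1, -2) - 1*(-1))*o(1))*(-27) = ((0 - 1*(-1))*((-5 + 2*1)/(5 + 1)))*(-27) = ((0 + 1)*((-5 + 2)/6))*(-27) = (1*((1/6)*(-3)))*(-27) = (1*(-1/2))*(-27) = -1/2*(-27) = 27/2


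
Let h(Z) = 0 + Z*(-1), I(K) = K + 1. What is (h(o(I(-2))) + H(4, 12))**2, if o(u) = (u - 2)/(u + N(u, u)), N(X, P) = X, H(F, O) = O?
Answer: 441/4 ≈ 110.25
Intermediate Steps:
I(K) = 1 + K
o(u) = (-2 + u)/(2*u) (o(u) = (u - 2)/(u + u) = (-2 + u)/((2*u)) = (-2 + u)*(1/(2*u)) = (-2 + u)/(2*u))
h(Z) = -Z (h(Z) = 0 - Z = -Z)
(h(o(I(-2))) + H(4, 12))**2 = (-(-2 + (1 - 2))/(2*(1 - 2)) + 12)**2 = (-(-2 - 1)/(2*(-1)) + 12)**2 = (-(-1)*(-3)/2 + 12)**2 = (-1*3/2 + 12)**2 = (-3/2 + 12)**2 = (21/2)**2 = 441/4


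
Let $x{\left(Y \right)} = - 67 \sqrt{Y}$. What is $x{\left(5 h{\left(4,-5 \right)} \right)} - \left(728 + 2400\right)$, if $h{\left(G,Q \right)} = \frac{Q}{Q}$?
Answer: $-3128 - 67 \sqrt{5} \approx -3277.8$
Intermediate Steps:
$h{\left(G,Q \right)} = 1$
$x{\left(5 h{\left(4,-5 \right)} \right)} - \left(728 + 2400\right) = - 67 \sqrt{5 \cdot 1} - \left(728 + 2400\right) = - 67 \sqrt{5} - 3128 = -3128 - 67 \sqrt{5}$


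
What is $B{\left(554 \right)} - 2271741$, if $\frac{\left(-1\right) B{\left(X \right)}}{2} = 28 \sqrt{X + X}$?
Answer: $-2271741 - 112 \sqrt{277} \approx -2.2736 \cdot 10^{6}$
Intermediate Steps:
$B{\left(X \right)} = - 56 \sqrt{2} \sqrt{X}$ ($B{\left(X \right)} = - 2 \cdot 28 \sqrt{X + X} = - 2 \cdot 28 \sqrt{2 X} = - 2 \cdot 28 \sqrt{2} \sqrt{X} = - 56 \sqrt{2} \sqrt{X}$)
$B{\left(554 \right)} - 2271741 = - 56 \sqrt{2} \sqrt{554} - 2271741 = - 112 \sqrt{277} - 2271741 = -2271741 - 112 \sqrt{277}$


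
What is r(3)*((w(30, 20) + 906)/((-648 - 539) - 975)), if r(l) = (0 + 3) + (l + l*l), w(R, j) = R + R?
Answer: -315/47 ≈ -6.7021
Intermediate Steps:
w(R, j) = 2*R
r(l) = 3 + l + l² (r(l) = 3 + (l + l²) = 3 + l + l²)
r(3)*((w(30, 20) + 906)/((-648 - 539) - 975)) = (3 + 3 + 3²)*((2*30 + 906)/((-648 - 539) - 975)) = (3 + 3 + 9)*((60 + 906)/(-1187 - 975)) = 15*(966/(-2162)) = 15*(966*(-1/2162)) = 15*(-21/47) = -315/47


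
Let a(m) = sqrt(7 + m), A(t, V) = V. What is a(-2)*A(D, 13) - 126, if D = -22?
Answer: -126 + 13*sqrt(5) ≈ -96.931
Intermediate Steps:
a(-2)*A(D, 13) - 126 = sqrt(7 - 2)*13 - 126 = sqrt(5)*13 - 126 = 13*sqrt(5) - 126 = -126 + 13*sqrt(5)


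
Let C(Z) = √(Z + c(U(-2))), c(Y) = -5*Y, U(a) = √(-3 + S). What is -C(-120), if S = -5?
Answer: -√(-120 - 10*I*√2) ≈ -0.64438 + 10.973*I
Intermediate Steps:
U(a) = 2*I*√2 (U(a) = √(-3 - 5) = √(-8) = 2*I*√2)
C(Z) = √(Z - 10*I*√2)
-C(-120) = -√(-120 - 10*I*√2)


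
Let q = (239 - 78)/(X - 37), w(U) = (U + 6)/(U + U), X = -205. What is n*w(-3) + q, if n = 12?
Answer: -1613/242 ≈ -6.6653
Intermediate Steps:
w(U) = (6 + U)/(2*U) (w(U) = (6 + U)/((2*U)) = (6 + U)*(1/(2*U)) = (6 + U)/(2*U))
q = -161/242 (q = (239 - 78)/(-205 - 37) = 161/(-242) = 161*(-1/242) = -161/242 ≈ -0.66529)
n*w(-3) + q = 12*((1/2)*(6 - 3)/(-3)) - 161/242 = 12*((1/2)*(-1/3)*3) - 161/242 = 12*(-1/2) - 161/242 = -6 - 161/242 = -1613/242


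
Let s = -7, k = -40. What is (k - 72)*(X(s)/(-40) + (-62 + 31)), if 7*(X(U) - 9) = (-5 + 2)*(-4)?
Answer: 3502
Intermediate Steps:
X(U) = 75/7 (X(U) = 9 + ((-5 + 2)*(-4))/7 = 9 + (-3*(-4))/7 = 9 + (⅐)*12 = 9 + 12/7 = 75/7)
(k - 72)*(X(s)/(-40) + (-62 + 31)) = (-40 - 72)*((75/7)/(-40) + (-62 + 31)) = -112*((75/7)*(-1/40) - 31) = -112*(-15/56 - 31) = -112*(-1751/56) = 3502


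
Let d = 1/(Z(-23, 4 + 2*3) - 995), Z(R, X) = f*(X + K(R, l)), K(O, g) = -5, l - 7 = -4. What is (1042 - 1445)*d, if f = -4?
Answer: 403/1015 ≈ 0.39704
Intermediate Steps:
l = 3 (l = 7 - 4 = 3)
Z(R, X) = 20 - 4*X (Z(R, X) = -4*(X - 5) = -4*(-5 + X) = 20 - 4*X)
d = -1/1015 (d = 1/((20 - 4*(4 + 2*3)) - 995) = 1/((20 - 4*(4 + 6)) - 995) = 1/((20 - 4*10) - 995) = 1/((20 - 40) - 995) = 1/(-20 - 995) = 1/(-1015) = -1/1015 ≈ -0.00098522)
(1042 - 1445)*d = (1042 - 1445)*(-1/1015) = -403*(-1/1015) = 403/1015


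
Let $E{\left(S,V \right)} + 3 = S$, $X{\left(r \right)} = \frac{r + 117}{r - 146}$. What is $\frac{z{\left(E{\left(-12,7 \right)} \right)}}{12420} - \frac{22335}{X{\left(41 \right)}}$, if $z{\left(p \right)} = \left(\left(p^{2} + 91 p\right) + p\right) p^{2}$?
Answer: $\frac{107725975}{7268} \approx 14822.0$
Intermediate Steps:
$X{\left(r \right)} = \frac{117 + r}{-146 + r}$
$E{\left(S,V \right)} = -3 + S$
$z{\left(p \right)} = p^{2} \left(p^{2} + 92 p\right)$ ($z{\left(p \right)} = \left(p^{2} + 92 p\right) p^{2} = p^{2} \left(p^{2} + 92 p\right)$)
$\frac{z{\left(E{\left(-12,7 \right)} \right)}}{12420} - \frac{22335}{X{\left(41 \right)}} = \frac{\left(-3 - 12\right)^{3} \left(92 - 15\right)}{12420} - \frac{22335}{\frac{1}{-146 + 41} \left(117 + 41\right)} = \left(-15\right)^{3} \left(92 - 15\right) \frac{1}{12420} - \frac{22335}{\frac{1}{-105} \cdot 158} = \left(-3375\right) 77 \cdot \frac{1}{12420} - \frac{22335}{\left(- \frac{1}{105}\right) 158} = \left(-259875\right) \frac{1}{12420} - \frac{22335}{- \frac{158}{105}} = - \frac{1925}{92} - - \frac{2345175}{158} = - \frac{1925}{92} + \frac{2345175}{158} = \frac{107725975}{7268}$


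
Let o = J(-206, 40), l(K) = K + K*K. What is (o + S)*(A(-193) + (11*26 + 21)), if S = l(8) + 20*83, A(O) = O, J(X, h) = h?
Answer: 202008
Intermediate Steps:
l(K) = K + K²
o = 40
S = 1732 (S = 8*(1 + 8) + 20*83 = 8*9 + 1660 = 72 + 1660 = 1732)
(o + S)*(A(-193) + (11*26 + 21)) = (40 + 1732)*(-193 + (11*26 + 21)) = 1772*(-193 + (286 + 21)) = 1772*(-193 + 307) = 1772*114 = 202008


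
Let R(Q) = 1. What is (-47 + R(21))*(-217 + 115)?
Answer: 4692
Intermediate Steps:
(-47 + R(21))*(-217 + 115) = (-47 + 1)*(-217 + 115) = -46*(-102) = 4692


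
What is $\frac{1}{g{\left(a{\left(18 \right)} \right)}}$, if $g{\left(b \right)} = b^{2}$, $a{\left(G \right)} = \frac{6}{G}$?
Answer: $9$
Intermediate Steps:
$\frac{1}{g{\left(a{\left(18 \right)} \right)}} = \frac{1}{\left(\frac{6}{18}\right)^{2}} = \frac{1}{\left(6 \cdot \frac{1}{18}\right)^{2}} = \frac{1}{\left(\frac{1}{3}\right)^{2}} = \frac{1}{\frac{1}{9}} = 9$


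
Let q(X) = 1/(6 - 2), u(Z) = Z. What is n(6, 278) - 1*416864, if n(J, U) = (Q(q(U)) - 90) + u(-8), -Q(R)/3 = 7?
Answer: -416983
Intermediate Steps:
q(X) = ¼ (q(X) = 1/4 = ¼)
Q(R) = -21 (Q(R) = -3*7 = -21)
n(J, U) = -119 (n(J, U) = (-21 - 90) - 8 = -111 - 8 = -119)
n(6, 278) - 1*416864 = -119 - 1*416864 = -119 - 416864 = -416983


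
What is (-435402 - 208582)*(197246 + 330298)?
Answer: -339729895296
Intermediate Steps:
(-435402 - 208582)*(197246 + 330298) = -643984*527544 = -339729895296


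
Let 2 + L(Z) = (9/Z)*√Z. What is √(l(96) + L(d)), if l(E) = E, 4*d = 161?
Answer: √(2436574 + 2898*√161)/161 ≈ 9.7682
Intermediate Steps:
d = 161/4 (d = (¼)*161 = 161/4 ≈ 40.250)
L(Z) = -2 + 9/√Z (L(Z) = -2 + (9/Z)*√Z = -2 + 9/√Z)
√(l(96) + L(d)) = √(96 + (-2 + 9/√(161/4))) = √(96 + (-2 + 9*(2*√161/161))) = √(96 + (-2 + 18*√161/161)) = √(94 + 18*√161/161)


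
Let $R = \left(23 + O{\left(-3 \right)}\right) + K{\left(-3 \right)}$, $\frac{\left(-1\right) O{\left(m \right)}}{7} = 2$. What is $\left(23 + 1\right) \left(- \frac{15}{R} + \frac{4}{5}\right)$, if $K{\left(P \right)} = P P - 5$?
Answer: $- \frac{552}{65} \approx -8.4923$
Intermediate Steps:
$K{\left(P \right)} = -5 + P^{2}$ ($K{\left(P \right)} = P^{2} - 5 = -5 + P^{2}$)
$O{\left(m \right)} = -14$ ($O{\left(m \right)} = \left(-7\right) 2 = -14$)
$R = 13$ ($R = \left(23 - 14\right) - \left(5 - \left(-3\right)^{2}\right) = 9 + \left(-5 + 9\right) = 9 + 4 = 13$)
$\left(23 + 1\right) \left(- \frac{15}{R} + \frac{4}{5}\right) = \left(23 + 1\right) \left(- \frac{15}{13} + \frac{4}{5}\right) = 24 \left(\left(-15\right) \frac{1}{13} + 4 \cdot \frac{1}{5}\right) = 24 \left(- \frac{15}{13} + \frac{4}{5}\right) = 24 \left(- \frac{23}{65}\right) = - \frac{552}{65}$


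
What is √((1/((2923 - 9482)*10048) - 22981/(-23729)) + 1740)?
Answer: √66527977530416563742352541/195481969816 ≈ 41.725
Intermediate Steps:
√((1/((2923 - 9482)*10048) - 22981/(-23729)) + 1740) = √(((1/10048)/(-6559) - 22981*(-1/23729)) + 1740) = √((-1/6559*1/10048 + 22981/23729) + 1740) = √((-1/65904832 + 22981/23729) + 1740) = √(1514558920463/1563855758528 + 1740) = √(2722623578759183/1563855758528) = √66527977530416563742352541/195481969816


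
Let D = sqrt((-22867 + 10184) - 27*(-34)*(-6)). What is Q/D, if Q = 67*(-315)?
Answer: 21105*I*sqrt(18191)/18191 ≈ 156.48*I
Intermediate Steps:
Q = -21105
D = I*sqrt(18191) (D = sqrt(-12683 + 918*(-6)) = sqrt(-12683 - 5508) = sqrt(-18191) = I*sqrt(18191) ≈ 134.87*I)
Q/D = -21105*(-I*sqrt(18191)/18191) = -(-21105)*I*sqrt(18191)/18191 = 21105*I*sqrt(18191)/18191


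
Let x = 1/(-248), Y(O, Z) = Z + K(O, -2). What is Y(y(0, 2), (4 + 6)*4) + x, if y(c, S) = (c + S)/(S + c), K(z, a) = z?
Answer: 10167/248 ≈ 40.996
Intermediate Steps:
y(c, S) = 1 (y(c, S) = (S + c)/(S + c) = 1)
Y(O, Z) = O + Z (Y(O, Z) = Z + O = O + Z)
x = -1/248 ≈ -0.0040323
Y(y(0, 2), (4 + 6)*4) + x = (1 + (4 + 6)*4) - 1/248 = (1 + 10*4) - 1/248 = (1 + 40) - 1/248 = 41 - 1/248 = 10167/248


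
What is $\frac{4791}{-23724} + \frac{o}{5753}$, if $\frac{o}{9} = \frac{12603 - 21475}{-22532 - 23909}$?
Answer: $- \frac{426047153597}{2112820477284} \approx -0.20165$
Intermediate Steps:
$o = \frac{79848}{46441}$ ($o = 9 \frac{12603 - 21475}{-22532 - 23909} = 9 \left(- \frac{8872}{-46441}\right) = 9 \left(\left(-8872\right) \left(- \frac{1}{46441}\right)\right) = 9 \cdot \frac{8872}{46441} = \frac{79848}{46441} \approx 1.7193$)
$\frac{4791}{-23724} + \frac{o}{5753} = \frac{4791}{-23724} + \frac{79848}{46441 \cdot 5753} = 4791 \left(- \frac{1}{23724}\right) + \frac{79848}{46441} \cdot \frac{1}{5753} = - \frac{1597}{7908} + \frac{79848}{267175073} = - \frac{426047153597}{2112820477284}$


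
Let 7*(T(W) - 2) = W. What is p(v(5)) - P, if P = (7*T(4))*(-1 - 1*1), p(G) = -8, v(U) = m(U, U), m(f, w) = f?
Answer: 28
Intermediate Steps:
T(W) = 2 + W/7
v(U) = U
P = -36 (P = (7*(2 + (⅐)*4))*(-1 - 1*1) = (7*(2 + 4/7))*(-1 - 1) = (7*(18/7))*(-2) = 18*(-2) = -36)
p(v(5)) - P = -8 - 1*(-36) = -8 + 36 = 28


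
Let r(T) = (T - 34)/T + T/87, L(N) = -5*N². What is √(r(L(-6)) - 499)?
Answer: I*√378359230/870 ≈ 22.358*I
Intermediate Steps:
r(T) = T/87 + (-34 + T)/T (r(T) = (-34 + T)/T + T*(1/87) = (-34 + T)/T + T/87 = T/87 + (-34 + T)/T)
√(r(L(-6)) - 499) = √((1 - 34/((-5*(-6)²)) + (-5*(-6)²)/87) - 499) = √((1 - 34/((-5*36)) + (-5*36)/87) - 499) = √((1 - 34/(-180) + (1/87)*(-180)) - 499) = √((1 - 34*(-1/180) - 60/29) - 499) = √((1 + 17/90 - 60/29) - 499) = √(-2297/2610 - 499) = √(-1304687/2610) = I*√378359230/870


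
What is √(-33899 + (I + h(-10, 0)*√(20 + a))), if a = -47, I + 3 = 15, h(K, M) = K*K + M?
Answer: √(-33887 + 300*I*√3) ≈ 1.411 + 184.09*I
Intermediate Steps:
h(K, M) = M + K² (h(K, M) = K² + M = M + K²)
I = 12 (I = -3 + 15 = 12)
√(-33899 + (I + h(-10, 0)*√(20 + a))) = √(-33899 + (12 + (0 + (-10)²)*√(20 - 47))) = √(-33899 + (12 + (0 + 100)*√(-27))) = √(-33899 + (12 + 100*(3*I*√3))) = √(-33899 + (12 + 300*I*√3)) = √(-33887 + 300*I*√3)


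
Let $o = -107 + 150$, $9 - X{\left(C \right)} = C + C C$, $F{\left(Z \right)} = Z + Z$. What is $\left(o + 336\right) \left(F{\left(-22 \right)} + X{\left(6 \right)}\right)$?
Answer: $-29183$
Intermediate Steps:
$F{\left(Z \right)} = 2 Z$
$X{\left(C \right)} = 9 - C - C^{2}$ ($X{\left(C \right)} = 9 - \left(C + C C\right) = 9 - \left(C + C^{2}\right) = 9 - C - C^{2}$)
$o = 43$
$\left(o + 336\right) \left(F{\left(-22 \right)} + X{\left(6 \right)}\right) = \left(43 + 336\right) \left(2 \left(-22\right) - 33\right) = 379 \left(-44 - 33\right) = 379 \left(-77\right) = -29183$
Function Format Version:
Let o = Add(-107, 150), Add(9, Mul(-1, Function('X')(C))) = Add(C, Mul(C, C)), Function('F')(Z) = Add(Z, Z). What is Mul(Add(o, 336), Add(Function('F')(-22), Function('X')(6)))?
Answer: -29183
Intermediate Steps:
Function('F')(Z) = Mul(2, Z)
Function('X')(C) = Add(9, Mul(-1, C), Mul(-1, Pow(C, 2))) (Function('X')(C) = Add(9, Mul(-1, Add(C, Mul(C, C)))) = Add(9, Mul(-1, Add(C, Pow(C, 2)))) = Add(9, Add(Mul(-1, C), Mul(-1, Pow(C, 2)))) = Add(9, Mul(-1, C), Mul(-1, Pow(C, 2))))
o = 43
Mul(Add(o, 336), Add(Function('F')(-22), Function('X')(6))) = Mul(Add(43, 336), Add(Mul(2, -22), Add(9, Mul(-1, 6), Mul(-1, Pow(6, 2))))) = Mul(379, Add(-44, Add(9, -6, Mul(-1, 36)))) = Mul(379, Add(-44, Add(9, -6, -36))) = Mul(379, Add(-44, -33)) = Mul(379, -77) = -29183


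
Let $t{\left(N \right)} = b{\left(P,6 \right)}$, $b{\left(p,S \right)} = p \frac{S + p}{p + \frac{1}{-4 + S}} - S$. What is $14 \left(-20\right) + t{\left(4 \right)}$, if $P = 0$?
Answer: $-286$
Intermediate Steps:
$b{\left(p,S \right)} = - S + \frac{p \left(S + p\right)}{p + \frac{1}{-4 + S}}$ ($b{\left(p,S \right)} = p \frac{S + p}{p + \frac{1}{-4 + S}} - S = \frac{p \left(S + p\right)}{p + \frac{1}{-4 + S}} - S = - S + \frac{p \left(S + p\right)}{p + \frac{1}{-4 + S}}$)
$t{\left(N \right)} = -6$ ($t{\left(N \right)} = \frac{\left(-1\right) 6 - 4 \cdot 0^{2} + 6 \cdot 0^{2}}{1 - 0 + 6 \cdot 0} = \frac{-6 - 0 + 6 \cdot 0}{1 + 0 + 0} = \frac{-6 + 0 + 0}{1} = 1 \left(-6\right) = -6$)
$14 \left(-20\right) + t{\left(4 \right)} = 14 \left(-20\right) - 6 = -280 - 6 = -286$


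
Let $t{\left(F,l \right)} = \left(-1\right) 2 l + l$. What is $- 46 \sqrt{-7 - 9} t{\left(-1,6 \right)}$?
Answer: $1104 i \approx 1104.0 i$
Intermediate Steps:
$t{\left(F,l \right)} = - l$ ($t{\left(F,l \right)} = - 2 l + l = - l$)
$- 46 \sqrt{-7 - 9} t{\left(-1,6 \right)} = - 46 \sqrt{-7 - 9} \left(\left(-1\right) 6\right) = - 46 \sqrt{-16} \left(-6\right) = - 46 \cdot 4 i \left(-6\right) = - 184 i \left(-6\right) = 1104 i$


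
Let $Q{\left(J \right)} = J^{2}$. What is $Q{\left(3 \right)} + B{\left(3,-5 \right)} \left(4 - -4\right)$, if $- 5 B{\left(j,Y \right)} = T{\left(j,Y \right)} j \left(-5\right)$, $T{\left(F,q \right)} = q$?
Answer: $-111$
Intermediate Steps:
$B{\left(j,Y \right)} = Y j$ ($B{\left(j,Y \right)} = - \frac{Y j \left(-5\right)}{5} = - \frac{\left(-5\right) Y j}{5} = Y j$)
$Q{\left(3 \right)} + B{\left(3,-5 \right)} \left(4 - -4\right) = 3^{2} + \left(-5\right) 3 \left(4 - -4\right) = 9 - 15 \left(4 + 4\right) = 9 - 120 = -111$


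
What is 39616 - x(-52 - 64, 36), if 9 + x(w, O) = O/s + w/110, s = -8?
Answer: 4359361/110 ≈ 39631.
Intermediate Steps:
x(w, O) = -9 - O/8 + w/110 (x(w, O) = -9 + (O/(-8) + w/110) = -9 + (O*(-⅛) + w*(1/110)) = -9 + (-O/8 + w/110) = -9 - O/8 + w/110)
39616 - x(-52 - 64, 36) = 39616 - (-9 - ⅛*36 + (-52 - 64)/110) = 39616 - (-9 - 9/2 + (1/110)*(-116)) = 39616 - (-9 - 9/2 - 58/55) = 39616 - 1*(-1601/110) = 39616 + 1601/110 = 4359361/110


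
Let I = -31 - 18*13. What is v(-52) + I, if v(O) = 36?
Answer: -229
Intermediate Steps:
I = -265 (I = -31 - 234 = -265)
v(-52) + I = 36 - 265 = -229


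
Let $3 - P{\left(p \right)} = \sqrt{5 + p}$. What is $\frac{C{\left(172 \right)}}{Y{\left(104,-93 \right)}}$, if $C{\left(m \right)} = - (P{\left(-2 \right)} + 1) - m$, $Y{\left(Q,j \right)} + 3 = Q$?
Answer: $- \frac{176}{101} + \frac{\sqrt{3}}{101} \approx -1.7254$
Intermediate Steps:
$Y{\left(Q,j \right)} = -3 + Q$
$P{\left(p \right)} = 3 - \sqrt{5 + p}$
$C{\left(m \right)} = -4 + \sqrt{3} - m$ ($C{\left(m \right)} = - (\left(3 - \sqrt{5 - 2}\right) + 1) - m = - (\left(3 - \sqrt{3}\right) + 1) - m = - (4 - \sqrt{3}) - m = \left(-4 + \sqrt{3}\right) - m = -4 + \sqrt{3} - m$)
$\frac{C{\left(172 \right)}}{Y{\left(104,-93 \right)}} = \frac{-4 + \sqrt{3} - 172}{-3 + 104} = \frac{-4 + \sqrt{3} - 172}{101} = \left(-176 + \sqrt{3}\right) \frac{1}{101} = - \frac{176}{101} + \frac{\sqrt{3}}{101}$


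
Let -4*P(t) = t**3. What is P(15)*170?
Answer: -286875/2 ≈ -1.4344e+5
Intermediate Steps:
P(t) = -t**3/4
P(15)*170 = -1/4*15**3*170 = -1/4*3375*170 = -3375/4*170 = -286875/2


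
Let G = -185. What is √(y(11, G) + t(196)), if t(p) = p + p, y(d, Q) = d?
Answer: √403 ≈ 20.075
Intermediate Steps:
t(p) = 2*p
√(y(11, G) + t(196)) = √(11 + 2*196) = √(11 + 392) = √403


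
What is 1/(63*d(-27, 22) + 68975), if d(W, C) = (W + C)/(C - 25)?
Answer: 1/69080 ≈ 1.4476e-5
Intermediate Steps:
d(W, C) = (C + W)/(-25 + C)
1/(63*d(-27, 22) + 68975) = 1/(63*((22 - 27)/(-25 + 22)) + 68975) = 1/(63*(-5/(-3)) + 68975) = 1/(63*(-1/3*(-5)) + 68975) = 1/(63*(5/3) + 68975) = 1/(105 + 68975) = 1/69080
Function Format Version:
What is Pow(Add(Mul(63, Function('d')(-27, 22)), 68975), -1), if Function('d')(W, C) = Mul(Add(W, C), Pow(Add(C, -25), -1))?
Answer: Rational(1, 69080) ≈ 1.4476e-5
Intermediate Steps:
Function('d')(W, C) = Mul(Pow(Add(-25, C), -1), Add(C, W)) (Function('d')(W, C) = Mul(Add(C, W), Pow(Add(-25, C), -1)) = Mul(Pow(Add(-25, C), -1), Add(C, W)))
Pow(Add(Mul(63, Function('d')(-27, 22)), 68975), -1) = Pow(Add(Mul(63, Mul(Pow(Add(-25, 22), -1), Add(22, -27))), 68975), -1) = Pow(Add(Mul(63, Mul(Pow(-3, -1), -5)), 68975), -1) = Pow(Add(Mul(63, Mul(Rational(-1, 3), -5)), 68975), -1) = Pow(Add(Mul(63, Rational(5, 3)), 68975), -1) = Pow(Add(105, 68975), -1) = Pow(69080, -1) = Rational(1, 69080)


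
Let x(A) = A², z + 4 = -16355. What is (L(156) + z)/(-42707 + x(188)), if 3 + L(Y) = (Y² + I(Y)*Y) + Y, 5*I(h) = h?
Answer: -64986/36815 ≈ -1.7652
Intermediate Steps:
I(h) = h/5
z = -16359 (z = -4 - 16355 = -16359)
L(Y) = -3 + Y + 6*Y²/5 (L(Y) = -3 + ((Y² + (Y/5)*Y) + Y) = -3 + ((Y² + Y²/5) + Y) = -3 + (6*Y²/5 + Y) = -3 + (Y + 6*Y²/5) = -3 + Y + 6*Y²/5)
(L(156) + z)/(-42707 + x(188)) = ((-3 + 156 + (6/5)*156²) - 16359)/(-42707 + 188²) = ((-3 + 156 + (6/5)*24336) - 16359)/(-42707 + 35344) = ((-3 + 156 + 146016/5) - 16359)/(-7363) = (146781/5 - 16359)*(-1/7363) = (64986/5)*(-1/7363) = -64986/36815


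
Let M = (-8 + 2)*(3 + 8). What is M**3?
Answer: -287496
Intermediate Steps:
M = -66 (M = -6*11 = -66)
M**3 = (-66)**3 = -287496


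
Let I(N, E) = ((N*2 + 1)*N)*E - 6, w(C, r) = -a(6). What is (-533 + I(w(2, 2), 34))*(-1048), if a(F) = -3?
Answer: -183400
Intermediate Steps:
w(C, r) = 3 (w(C, r) = -1*(-3) = 3)
I(N, E) = -6 + E*N*(1 + 2*N) (I(N, E) = ((2*N + 1)*N)*E - 6 = ((1 + 2*N)*N)*E - 6 = (N*(1 + 2*N))*E - 6 = E*N*(1 + 2*N) - 6 = -6 + E*N*(1 + 2*N))
(-533 + I(w(2, 2), 34))*(-1048) = (-533 + (-6 + 34*3 + 2*34*3²))*(-1048) = (-533 + (-6 + 102 + 2*34*9))*(-1048) = (-533 + (-6 + 102 + 612))*(-1048) = (-533 + 708)*(-1048) = 175*(-1048) = -183400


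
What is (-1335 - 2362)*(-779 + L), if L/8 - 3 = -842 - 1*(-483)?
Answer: 13409019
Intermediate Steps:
L = -2848 (L = 24 + 8*(-842 - 1*(-483)) = 24 + 8*(-842 + 483) = 24 + 8*(-359) = 24 - 2872 = -2848)
(-1335 - 2362)*(-779 + L) = (-1335 - 2362)*(-779 - 2848) = -3697*(-3627) = 13409019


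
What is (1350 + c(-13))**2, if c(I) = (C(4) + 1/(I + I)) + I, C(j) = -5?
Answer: 1199306161/676 ≈ 1.7741e+6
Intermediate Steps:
c(I) = -5 + I + 1/(2*I) (c(I) = (-5 + 1/(I + I)) + I = (-5 + 1/(2*I)) + I = -5 + I + 1/(2*I))
(1350 + c(-13))**2 = (1350 + (-5 - 13 + (1/2)/(-13)))**2 = (1350 + (-5 - 13 + (1/2)*(-1/13)))**2 = (1350 + (-5 - 13 - 1/26))**2 = (1350 - 469/26)**2 = (34631/26)**2 = 1199306161/676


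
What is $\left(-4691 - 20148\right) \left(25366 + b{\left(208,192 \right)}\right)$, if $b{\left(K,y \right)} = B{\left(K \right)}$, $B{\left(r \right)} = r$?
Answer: $-635232586$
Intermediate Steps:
$b{\left(K,y \right)} = K$
$\left(-4691 - 20148\right) \left(25366 + b{\left(208,192 \right)}\right) = \left(-4691 - 20148\right) \left(25366 + 208\right) = \left(-24839\right) 25574 = -635232586$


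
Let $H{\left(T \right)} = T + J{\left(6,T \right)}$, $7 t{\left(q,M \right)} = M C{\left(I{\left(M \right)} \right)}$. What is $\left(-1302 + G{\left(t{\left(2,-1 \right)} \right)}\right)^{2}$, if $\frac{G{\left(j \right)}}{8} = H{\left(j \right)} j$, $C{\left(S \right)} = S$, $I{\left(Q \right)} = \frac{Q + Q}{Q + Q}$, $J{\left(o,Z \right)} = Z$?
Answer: $\frac{4068143524}{2401} \approx 1.6944 \cdot 10^{6}$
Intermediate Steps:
$I{\left(Q \right)} = 1$ ($I{\left(Q \right)} = \frac{2 Q}{2 Q} = 2 Q \frac{1}{2 Q} = 1$)
$t{\left(q,M \right)} = \frac{M}{7}$ ($t{\left(q,M \right)} = \frac{M 1}{7} = \frac{M}{7}$)
$H{\left(T \right)} = 2 T$ ($H{\left(T \right)} = T + T = 2 T$)
$G{\left(j \right)} = 16 j^{2}$ ($G{\left(j \right)} = 8 \cdot 2 j j = 8 \cdot 2 j^{2} = 16 j^{2}$)
$\left(-1302 + G{\left(t{\left(2,-1 \right)} \right)}\right)^{2} = \left(-1302 + 16 \left(\frac{1}{7} \left(-1\right)\right)^{2}\right)^{2} = \left(-1302 + 16 \left(- \frac{1}{7}\right)^{2}\right)^{2} = \left(-1302 + 16 \cdot \frac{1}{49}\right)^{2} = \left(-1302 + \frac{16}{49}\right)^{2} = \left(- \frac{63782}{49}\right)^{2} = \frac{4068143524}{2401}$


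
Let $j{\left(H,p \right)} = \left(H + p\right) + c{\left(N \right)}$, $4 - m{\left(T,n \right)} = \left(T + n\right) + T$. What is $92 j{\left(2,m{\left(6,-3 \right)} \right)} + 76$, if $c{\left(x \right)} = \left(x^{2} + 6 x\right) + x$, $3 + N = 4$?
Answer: $536$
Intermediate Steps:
$N = 1$ ($N = -3 + 4 = 1$)
$c{\left(x \right)} = x^{2} + 7 x$
$m{\left(T,n \right)} = 4 - n - 2 T$ ($m{\left(T,n \right)} = 4 - \left(\left(T + n\right) + T\right) = 4 - \left(n + 2 T\right) = 4 - n - 2 T$)
$j{\left(H,p \right)} = 8 + H + p$ ($j{\left(H,p \right)} = \left(H + p\right) + 1 \left(7 + 1\right) = \left(H + p\right) + 1 \cdot 8 = \left(H + p\right) + 8 = 8 + H + p$)
$92 j{\left(2,m{\left(6,-3 \right)} \right)} + 76 = 92 \left(8 + 2 - 5\right) + 76 = 92 \cdot 5 + 76 = 460 + 76 = 536$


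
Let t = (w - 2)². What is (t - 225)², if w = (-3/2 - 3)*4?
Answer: 30625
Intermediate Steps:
w = -18 (w = (-3*½ - 3)*4 = (-3/2 - 3)*4 = -9/2*4 = -18)
t = 400 (t = (-18 - 2)² = (-20)² = 400)
(t - 225)² = (400 - 225)² = 175² = 30625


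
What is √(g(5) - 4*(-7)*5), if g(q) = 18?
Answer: √158 ≈ 12.570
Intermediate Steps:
√(g(5) - 4*(-7)*5) = √(18 - 4*(-7)*5) = √(18 + 28*5) = √(18 + 140) = √158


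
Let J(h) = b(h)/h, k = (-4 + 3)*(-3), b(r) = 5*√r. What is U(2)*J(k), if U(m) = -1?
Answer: -5*√3/3 ≈ -2.8868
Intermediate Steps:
k = 3 (k = -1*(-3) = 3)
J(h) = 5/√h (J(h) = (5*√h)/h = 5/√h)
U(2)*J(k) = -5/√3 = -5*√3/3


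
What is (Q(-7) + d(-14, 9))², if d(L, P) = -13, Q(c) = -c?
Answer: 36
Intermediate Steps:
(Q(-7) + d(-14, 9))² = (-1*(-7) - 13)² = (7 - 13)² = (-6)² = 36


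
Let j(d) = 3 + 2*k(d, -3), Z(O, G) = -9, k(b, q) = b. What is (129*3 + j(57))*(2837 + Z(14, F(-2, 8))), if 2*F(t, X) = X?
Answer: 1425312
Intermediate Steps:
F(t, X) = X/2
j(d) = 3 + 2*d
(129*3 + j(57))*(2837 + Z(14, F(-2, 8))) = (129*3 + (3 + 2*57))*(2837 - 9) = (387 + (3 + 114))*2828 = (387 + 117)*2828 = 504*2828 = 1425312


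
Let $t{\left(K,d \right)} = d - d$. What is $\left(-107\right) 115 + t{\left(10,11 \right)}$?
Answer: $-12305$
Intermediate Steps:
$t{\left(K,d \right)} = 0$
$\left(-107\right) 115 + t{\left(10,11 \right)} = \left(-107\right) 115 + 0 = -12305 + 0 = -12305$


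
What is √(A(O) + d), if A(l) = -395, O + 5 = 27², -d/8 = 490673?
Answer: I*√3925779 ≈ 1981.4*I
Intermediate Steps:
d = -3925384 (d = -8*490673 = -3925384)
O = 724 (O = -5 + 27² = -5 + 729 = 724)
√(A(O) + d) = √(-395 - 3925384) = √(-3925779) = I*√3925779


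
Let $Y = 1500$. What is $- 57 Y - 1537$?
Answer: $-87037$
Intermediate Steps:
$- 57 Y - 1537 = \left(-57\right) 1500 - 1537 = -85500 - 1537 = -87037$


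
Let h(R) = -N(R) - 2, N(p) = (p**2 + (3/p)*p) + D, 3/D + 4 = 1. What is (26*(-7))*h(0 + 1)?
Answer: 910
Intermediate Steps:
D = -1 (D = 3/(-4 + 1) = 3/(-3) = 3*(-1/3) = -1)
N(p) = 2 + p**2 (N(p) = (p**2 + (3/p)*p) - 1 = (p**2 + 3) - 1 = (3 + p**2) - 1 = 2 + p**2)
h(R) = -4 - R**2 (h(R) = -(2 + R**2) - 2 = (-2 - R**2) - 2 = -4 - R**2)
(26*(-7))*h(0 + 1) = (26*(-7))*(-4 - (0 + 1)**2) = -182*(-4 - 1*1**2) = -182*(-4 - 1*1) = -182*(-4 - 1) = -182*(-5) = 910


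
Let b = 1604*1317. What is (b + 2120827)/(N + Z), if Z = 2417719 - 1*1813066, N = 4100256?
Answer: 384845/427719 ≈ 0.89976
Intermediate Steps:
Z = 604653 (Z = 2417719 - 1813066 = 604653)
b = 2112468
(b + 2120827)/(N + Z) = (2112468 + 2120827)/(4100256 + 604653) = 4233295/4704909 = 4233295*(1/4704909) = 384845/427719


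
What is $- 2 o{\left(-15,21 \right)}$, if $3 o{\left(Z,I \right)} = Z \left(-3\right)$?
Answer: $-30$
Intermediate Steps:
$o{\left(Z,I \right)} = - Z$ ($o{\left(Z,I \right)} = \frac{Z \left(-3\right)}{3} = \frac{\left(-3\right) Z}{3} = - Z$)
$- 2 o{\left(-15,21 \right)} = - 2 \left(\left(-1\right) \left(-15\right)\right) = \left(-2\right) 15 = -30$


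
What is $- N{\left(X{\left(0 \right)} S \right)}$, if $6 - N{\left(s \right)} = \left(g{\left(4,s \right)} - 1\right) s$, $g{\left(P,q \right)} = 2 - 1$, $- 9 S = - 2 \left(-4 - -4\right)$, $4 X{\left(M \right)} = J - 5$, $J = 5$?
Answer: $-6$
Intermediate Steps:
$X{\left(M \right)} = 0$ ($X{\left(M \right)} = \frac{5 - 5}{4} = \frac{1}{4} \cdot 0 = 0$)
$S = 0$ ($S = - \frac{\left(-2\right) \left(-4 - -4\right)}{9} = - \frac{\left(-2\right) \left(-4 + 4\right)}{9} = - \frac{\left(-2\right) 0}{9} = \left(- \frac{1}{9}\right) 0 = 0$)
$g{\left(P,q \right)} = 1$ ($g{\left(P,q \right)} = 2 - 1 = 1$)
$N{\left(s \right)} = 6$ ($N{\left(s \right)} = 6 - \left(1 - 1\right) s = 6 - 0 s = 6 - 0 = 6 + 0 = 6$)
$- N{\left(X{\left(0 \right)} S \right)} = \left(-1\right) 6 = -6$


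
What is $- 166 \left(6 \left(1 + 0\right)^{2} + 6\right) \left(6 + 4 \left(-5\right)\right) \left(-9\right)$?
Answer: $-250992$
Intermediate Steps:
$- 166 \left(6 \left(1 + 0\right)^{2} + 6\right) \left(6 + 4 \left(-5\right)\right) \left(-9\right) = - 166 \left(6 \cdot 1^{2} + 6\right) \left(6 - 20\right) \left(-9\right) = - 166 \left(6 \cdot 1 + 6\right) \left(-14\right) \left(-9\right) = - 166 \left(6 + 6\right) \left(-14\right) \left(-9\right) = - 166 \cdot 12 \left(-14\right) \left(-9\right) = - 166 \left(\left(-168\right) \left(-9\right)\right) = \left(-166\right) 1512 = -250992$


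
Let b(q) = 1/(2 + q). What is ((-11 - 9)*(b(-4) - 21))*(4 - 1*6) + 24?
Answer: -836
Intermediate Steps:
((-11 - 9)*(b(-4) - 21))*(4 - 1*6) + 24 = ((-11 - 9)*(1/(2 - 4) - 21))*(4 - 1*6) + 24 = (-20*(1/(-2) - 21))*(4 - 6) + 24 = -20*(-½ - 21)*(-2) + 24 = -20*(-43/2)*(-2) + 24 = 430*(-2) + 24 = -860 + 24 = -836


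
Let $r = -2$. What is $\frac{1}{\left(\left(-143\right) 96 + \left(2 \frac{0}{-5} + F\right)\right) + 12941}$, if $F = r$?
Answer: $- \frac{1}{789} \approx -0.0012674$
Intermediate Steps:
$F = -2$
$\frac{1}{\left(\left(-143\right) 96 + \left(2 \frac{0}{-5} + F\right)\right) + 12941} = \frac{1}{\left(\left(-143\right) 96 - \left(2 - 2 \frac{0}{-5}\right)\right) + 12941} = \frac{1}{\left(-13728 - \left(2 - 2 \cdot 0 \left(- \frac{1}{5}\right)\right)\right) + 12941} = \frac{1}{\left(-13728 + \left(2 \cdot 0 - 2\right)\right) + 12941} = \frac{1}{\left(-13728 + \left(0 - 2\right)\right) + 12941} = \frac{1}{\left(-13728 - 2\right) + 12941} = \frac{1}{-13730 + 12941} = \frac{1}{-789} = - \frac{1}{789}$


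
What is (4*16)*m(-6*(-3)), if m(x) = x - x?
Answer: 0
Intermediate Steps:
m(x) = 0
(4*16)*m(-6*(-3)) = (4*16)*0 = 64*0 = 0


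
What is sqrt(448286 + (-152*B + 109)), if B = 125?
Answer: sqrt(429395) ≈ 655.28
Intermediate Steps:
sqrt(448286 + (-152*B + 109)) = sqrt(448286 + (-152*125 + 109)) = sqrt(448286 + (-19000 + 109)) = sqrt(448286 - 18891) = sqrt(429395)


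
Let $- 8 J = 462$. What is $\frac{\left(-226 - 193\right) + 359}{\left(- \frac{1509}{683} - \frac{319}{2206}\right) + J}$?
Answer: $\frac{180803760}{181117081} \approx 0.99827$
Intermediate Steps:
$J = - \frac{231}{4}$ ($J = \left(- \frac{1}{8}\right) 462 = - \frac{231}{4} \approx -57.75$)
$\frac{\left(-226 - 193\right) + 359}{\left(- \frac{1509}{683} - \frac{319}{2206}\right) + J} = \frac{\left(-226 - 193\right) + 359}{\left(- \frac{1509}{683} - \frac{319}{2206}\right) - \frac{231}{4}} = \frac{\left(-226 - 193\right) + 359}{\left(\left(-1509\right) \frac{1}{683} - \frac{319}{2206}\right) - \frac{231}{4}} = \frac{-419 + 359}{\left(- \frac{1509}{683} - \frac{319}{2206}\right) - \frac{231}{4}} = - \frac{60}{- \frac{3546731}{1506698} - \frac{231}{4}} = - \frac{60}{- \frac{181117081}{3013396}} = \left(-60\right) \left(- \frac{3013396}{181117081}\right) = \frac{180803760}{181117081}$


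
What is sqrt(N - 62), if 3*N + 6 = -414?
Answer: I*sqrt(202) ≈ 14.213*I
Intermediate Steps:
N = -140 (N = -2 + (1/3)*(-414) = -2 - 138 = -140)
sqrt(N - 62) = sqrt(-140 - 62) = sqrt(-202) = I*sqrt(202)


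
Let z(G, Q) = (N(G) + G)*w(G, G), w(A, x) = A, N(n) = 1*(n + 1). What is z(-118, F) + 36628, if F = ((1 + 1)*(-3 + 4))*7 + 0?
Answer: 64358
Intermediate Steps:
F = 14 (F = (2*1)*7 + 0 = 2*7 + 0 = 14 + 0 = 14)
N(n) = 1 + n (N(n) = 1*(1 + n) = 1 + n)
z(G, Q) = G*(1 + 2*G) (z(G, Q) = ((1 + G) + G)*G = (1 + 2*G)*G = G*(1 + 2*G))
z(-118, F) + 36628 = -118*(1 + 2*(-118)) + 36628 = -118*(1 - 236) + 36628 = -118*(-235) + 36628 = 27730 + 36628 = 64358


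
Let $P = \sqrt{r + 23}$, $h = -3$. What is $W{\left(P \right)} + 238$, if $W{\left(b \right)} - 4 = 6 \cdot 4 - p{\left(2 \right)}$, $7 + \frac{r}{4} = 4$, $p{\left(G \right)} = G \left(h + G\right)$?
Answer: $268$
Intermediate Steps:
$p{\left(G \right)} = G \left(-3 + G\right)$
$r = -12$ ($r = -28 + 4 \cdot 4 = -28 + 16 = -12$)
$P = \sqrt{11}$ ($P = \sqrt{-12 + 23} = \sqrt{11} \approx 3.3166$)
$W{\left(b \right)} = 30$ ($W{\left(b \right)} = 4 + \left(6 \cdot 4 - 2 \left(-3 + 2\right)\right) = 4 + \left(24 - 2 \left(-1\right)\right) = 4 + \left(24 - -2\right) = 4 + \left(24 + 2\right) = 4 + 26 = 30$)
$W{\left(P \right)} + 238 = 30 + 238 = 268$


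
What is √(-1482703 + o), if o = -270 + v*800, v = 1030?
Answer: I*√658973 ≈ 811.77*I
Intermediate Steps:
o = 823730 (o = -270 + 1030*800 = -270 + 824000 = 823730)
√(-1482703 + o) = √(-1482703 + 823730) = √(-658973) = I*√658973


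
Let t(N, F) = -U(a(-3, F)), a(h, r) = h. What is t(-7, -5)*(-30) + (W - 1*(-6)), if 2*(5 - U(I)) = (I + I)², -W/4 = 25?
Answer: -484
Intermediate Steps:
W = -100 (W = -4*25 = -100)
U(I) = 5 - 2*I² (U(I) = 5 - (I + I)²/2 = 5 - 4*I²/2 = 5 - 2*I²)
t(N, F) = 13 (t(N, F) = -(5 - 2*(-3)²) = -(5 - 2*9) = -(5 - 18) = -1*(-13) = 13)
t(-7, -5)*(-30) + (W - 1*(-6)) = 13*(-30) + (-100 - 1*(-6)) = -390 + (-100 + 6) = -390 - 94 = -484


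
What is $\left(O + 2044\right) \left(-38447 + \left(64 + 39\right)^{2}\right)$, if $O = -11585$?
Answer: $265602358$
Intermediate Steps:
$\left(O + 2044\right) \left(-38447 + \left(64 + 39\right)^{2}\right) = \left(-11585 + 2044\right) \left(-38447 + \left(64 + 39\right)^{2}\right) = - 9541 \left(-38447 + 103^{2}\right) = - 9541 \left(-38447 + 10609\right) = \left(-9541\right) \left(-27838\right) = 265602358$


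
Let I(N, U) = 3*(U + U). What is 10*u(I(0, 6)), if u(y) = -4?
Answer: -40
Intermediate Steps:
I(N, U) = 6*U (I(N, U) = 3*(2*U) = 6*U)
10*u(I(0, 6)) = 10*(-4) = -40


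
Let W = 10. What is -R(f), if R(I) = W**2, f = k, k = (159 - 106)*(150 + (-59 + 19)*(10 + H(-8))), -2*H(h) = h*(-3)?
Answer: -100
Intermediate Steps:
H(h) = 3*h/2 (H(h) = -h*(-3)/2 = -(-3)*h/2 = 3*h/2)
k = 12190 (k = (159 - 106)*(150 + (-59 + 19)*(10 + (3/2)*(-8))) = 53*(150 - 40*(10 - 12)) = 53*(150 - 40*(-2)) = 53*(150 + 80) = 53*230 = 12190)
f = 12190
R(I) = 100 (R(I) = 10**2 = 100)
-R(f) = -1*100 = -100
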